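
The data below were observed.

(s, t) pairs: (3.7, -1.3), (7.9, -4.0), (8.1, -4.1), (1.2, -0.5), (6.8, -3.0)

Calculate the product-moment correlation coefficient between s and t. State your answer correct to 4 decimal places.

-0.9876

n = 5, Σx = 27.7, Σy = -12.9, Σxy = -90.62, Σx² = 189.39, Σy² = 43.75
Sxx = Σx² − (Σx)²/n = 189.39 − 153.458 = 35.932
Sxy = Σxy − (Σx)(Σy)/n = -90.62 − (-71.466) = -19.154
Syy = Σy² − (Σy)²/n = 43.75 − 33.282 = 10.468
r = Sxy/√(Sxx·Syy) = -19.154/√(376.136176) = -19.154/19.394230 = -0.987613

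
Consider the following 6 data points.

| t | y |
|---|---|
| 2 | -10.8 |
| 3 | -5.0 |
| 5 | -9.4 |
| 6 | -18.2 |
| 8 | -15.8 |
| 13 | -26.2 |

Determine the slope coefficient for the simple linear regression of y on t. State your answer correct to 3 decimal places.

n = 6, Σx = 37, Σy = -85.4, Σxy = -659.8, Σx² = 307
Sxx = Σx² − (Σx)²/n = 307 − 228.166667 = 78.833333
Sxy = Σxy − (Σx)(Σy)/n = -659.8 − (-526.633333) = -133.166667
b = Sxy/Sxx = -133.166667/78.833333 = -1.689218

-1.689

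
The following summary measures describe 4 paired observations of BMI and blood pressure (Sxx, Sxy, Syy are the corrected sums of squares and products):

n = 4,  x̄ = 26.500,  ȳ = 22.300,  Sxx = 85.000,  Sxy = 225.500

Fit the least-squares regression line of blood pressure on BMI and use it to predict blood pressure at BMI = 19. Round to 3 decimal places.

2.403

b = Sxy/Sxx = 225.5/85 = 2.652941
a = ȳ − b·x̄ = 22.3 − 2.652941·26.5 = -48.002941
ŷ(19) = a + b·19 = -48.002941 + 2.652941·19 = 2.402941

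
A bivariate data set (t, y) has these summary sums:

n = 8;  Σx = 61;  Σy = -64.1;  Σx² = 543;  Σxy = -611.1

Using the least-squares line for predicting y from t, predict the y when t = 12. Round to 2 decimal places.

Sxx = Σx² − (Σx)²/n = 543 − 465.125 = 77.875
Sxy = Σxy − (Σx)(Σy)/n = -611.1 − (-488.7625) = -122.3375
b = Sxy/Sxx = -122.3375/77.875 = -1.570947
a = ȳ − b·x̄ = -8.0125 − (-1.570947)·7.625 = 3.965971
ŷ(12) = a + b·12 = 3.965971 + (-1.570947)·12 = -14.885393

-14.89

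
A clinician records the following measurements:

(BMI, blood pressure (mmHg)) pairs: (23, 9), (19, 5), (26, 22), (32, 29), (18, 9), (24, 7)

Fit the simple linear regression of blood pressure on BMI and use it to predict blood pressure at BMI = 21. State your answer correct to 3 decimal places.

9.067

n = 6, Σx = 142, Σy = 81, Σxy = 2132, Σx² = 3490
Sxx = Σx² − (Σx)²/n = 3490 − 3360.666667 = 129.333333
Sxy = Σxy − (Σx)(Σy)/n = 2132 − 1917 = 215
b = Sxy/Sxx = 215/129.333333 = 1.662371
a = ȳ − b·x̄ = 13.5 − 1.662371·23.666667 = -25.842784
ŷ(21) = a + b·21 = -25.842784 + 1.662371·21 = 9.067010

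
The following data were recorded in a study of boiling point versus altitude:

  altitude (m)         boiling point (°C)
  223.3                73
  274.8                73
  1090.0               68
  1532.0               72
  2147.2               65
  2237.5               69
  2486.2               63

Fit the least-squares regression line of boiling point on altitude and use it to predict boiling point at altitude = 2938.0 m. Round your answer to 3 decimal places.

n = 7, Σx = 9991, Σy = 483, Σxy = 671371.4, Σx² = 19458566.46
Sxx = Σx² − (Σx)²/n = 19458566.46 − 14260011.571429 = 5198554.888571
Sxy = Σxy − (Σx)(Σy)/n = 671371.4 − 689379 = -18007.6
b = Sxy/Sxx = -18007.6/5198554.888571 = -0.003464
a = ȳ − b·x̄ = 69 − (-0.003464)·1427.285714 = 73.944064
ŷ(2938.0) = a + b·2938.0 = 73.944064 + (-0.003464)·2938 = 63.766942

63.767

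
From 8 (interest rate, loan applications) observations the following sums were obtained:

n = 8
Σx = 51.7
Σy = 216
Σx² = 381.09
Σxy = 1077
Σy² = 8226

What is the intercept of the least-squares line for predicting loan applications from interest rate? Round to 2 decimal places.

Sxx = Σx² − (Σx)²/n = 381.09 − 334.11125 = 46.97875
Sxy = Σxy − (Σx)(Σy)/n = 1077 − 1395.9 = -318.9
b = Sxy/Sxx = -318.9/46.97875 = -6.788176
a = ȳ − b·x̄ = 27 − (-6.788176)·6.4625 = 70.868584

70.87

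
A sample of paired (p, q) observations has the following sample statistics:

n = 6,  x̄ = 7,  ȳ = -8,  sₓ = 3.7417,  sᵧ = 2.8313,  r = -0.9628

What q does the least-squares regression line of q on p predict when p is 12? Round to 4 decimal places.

b = r · sᵧ/sₓ = -0.9628 · 2.8313/3.7417 = -0.728539
a = ȳ − b·x̄ = -8 − (-0.728539)·7 = -2.900225
ŷ(12) = a + b·12 = -2.900225 + (-0.728539)·12 = -11.642697

-11.6427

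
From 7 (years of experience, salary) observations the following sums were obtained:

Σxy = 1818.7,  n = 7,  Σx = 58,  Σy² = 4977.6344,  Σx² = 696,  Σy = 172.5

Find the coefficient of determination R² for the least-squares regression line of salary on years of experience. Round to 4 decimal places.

0.9686

Sxx = Σx² − (Σx)²/n = 696 − 480.571429 = 215.428571
Sxy = Σxy − (Σx)(Σy)/n = 1818.7 − 1429.285714 = 389.414286
Syy = Σy² − (Σy)²/n = 4977.6344 − 4250.892857 = 726.741543
R² = Sxy²/(Sxx·Syy) = (389.414286)²/(215.428571·726.741543) = 0.968591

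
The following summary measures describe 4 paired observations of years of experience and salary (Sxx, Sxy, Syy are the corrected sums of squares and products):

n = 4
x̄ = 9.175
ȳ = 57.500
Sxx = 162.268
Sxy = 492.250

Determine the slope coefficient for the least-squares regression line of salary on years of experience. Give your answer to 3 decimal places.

3.034

b = Sxy/Sxx = 492.25/162.268 = 3.033562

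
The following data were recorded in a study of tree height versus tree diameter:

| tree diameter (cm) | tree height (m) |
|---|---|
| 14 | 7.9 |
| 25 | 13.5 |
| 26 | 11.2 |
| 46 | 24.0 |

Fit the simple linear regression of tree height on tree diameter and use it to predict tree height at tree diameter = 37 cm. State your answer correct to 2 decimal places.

n = 4, Σx = 111, Σy = 56.6, Σxy = 1843.3, Σx² = 3613
Sxx = Σx² − (Σx)²/n = 3613 − 3080.25 = 532.75
Sxy = Σxy − (Σx)(Σy)/n = 1843.3 − 1570.65 = 272.65
b = Sxy/Sxx = 272.65/532.75 = 0.511779
a = ȳ − b·x̄ = 14.15 − 0.511779·27.75 = -0.051854
ŷ(37) = a + b·37 = -0.051854 + 0.511779·37 = 18.883951

18.88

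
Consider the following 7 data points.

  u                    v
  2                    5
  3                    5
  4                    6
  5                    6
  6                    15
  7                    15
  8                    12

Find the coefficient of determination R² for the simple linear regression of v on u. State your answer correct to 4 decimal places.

0.6823

n = 7, Σx = 35, Σy = 64, Σxy = 370, Σx² = 203, Σy² = 716
Sxx = Σx² − (Σx)²/n = 203 − 175 = 28
Sxy = Σxy − (Σx)(Σy)/n = 370 − 320 = 50
Syy = Σy² − (Σy)²/n = 716 − 585.142857 = 130.857143
R² = Sxy²/(Sxx·Syy) = (50)²/(28·130.857143) = 0.682314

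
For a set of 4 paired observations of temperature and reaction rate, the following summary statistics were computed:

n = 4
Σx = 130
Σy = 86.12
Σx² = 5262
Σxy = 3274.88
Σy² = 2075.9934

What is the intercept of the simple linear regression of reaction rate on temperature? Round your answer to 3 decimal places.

Sxx = Σx² − (Σx)²/n = 5262 − 4225 = 1037
Sxy = Σxy − (Σx)(Σy)/n = 3274.88 − 2798.9 = 475.98
b = Sxy/Sxx = 475.98/1037 = 0.458997
a = ȳ − b·x̄ = 21.53 − 0.458997·32.5 = 6.612594

6.613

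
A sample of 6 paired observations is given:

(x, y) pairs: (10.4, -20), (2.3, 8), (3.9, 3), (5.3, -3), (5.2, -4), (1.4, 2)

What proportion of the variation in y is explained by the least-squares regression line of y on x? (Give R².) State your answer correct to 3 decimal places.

0.893

n = 6, Σx = 28.5, Σy = -14, Σxy = -211.8, Σx² = 185.75, Σy² = 502
Sxx = Σx² − (Σx)²/n = 185.75 − 135.375 = 50.375
Sxy = Σxy − (Σx)(Σy)/n = -211.8 − (-66.5) = -145.3
Syy = Σy² − (Σy)²/n = 502 − 32.666667 = 469.333333
R² = Sxy²/(Sxx·Syy) = (-145.3)²/(50.375·469.333333) = 0.892966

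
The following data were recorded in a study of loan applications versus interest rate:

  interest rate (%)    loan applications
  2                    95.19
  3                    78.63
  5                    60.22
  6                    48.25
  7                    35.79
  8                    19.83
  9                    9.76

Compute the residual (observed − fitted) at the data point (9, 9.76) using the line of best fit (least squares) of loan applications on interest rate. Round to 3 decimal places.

n = 7, Σx = 40, Σy = 347.67, Σxy = 1513.88, Σx² = 268
Sxx = Σx² − (Σx)²/n = 268 − 228.571429 = 39.428571
Sxy = Σxy − (Σx)(Σy)/n = 1513.88 − 1986.685714 = -472.805714
b = Sxy/Sxx = -472.805714/39.428571 = -11.991449
a = ȳ − b·x̄ = 49.667143 − (-11.991449)·5.714286 = 118.189710
ŷ(9) = 118.189710 + (-11.991449)·9 = 10.266667
residual = y − ŷ = 9.76 − 10.266667 = -0.506667

-0.507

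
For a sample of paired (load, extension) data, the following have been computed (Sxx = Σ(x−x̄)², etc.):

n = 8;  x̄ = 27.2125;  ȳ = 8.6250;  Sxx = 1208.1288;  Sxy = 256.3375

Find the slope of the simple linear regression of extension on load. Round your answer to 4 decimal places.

b = Sxy/Sxx = 256.3375/1208.1288 = 0.212177

0.2122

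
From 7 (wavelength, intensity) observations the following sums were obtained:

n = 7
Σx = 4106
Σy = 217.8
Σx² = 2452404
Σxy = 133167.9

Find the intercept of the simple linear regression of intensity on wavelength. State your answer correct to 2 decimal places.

Sxx = Σx² − (Σx)²/n = 2452404 − 2408462.285714 = 43941.714286
Sxy = Σxy − (Σx)(Σy)/n = 133167.9 − 127755.257143 = 5412.642857
b = Sxy/Sxx = 5412.642857/43941.714286 = 0.123178
a = ȳ − b·x̄ = 31.114286 − 0.123178·586.571429 = -41.138281

-41.14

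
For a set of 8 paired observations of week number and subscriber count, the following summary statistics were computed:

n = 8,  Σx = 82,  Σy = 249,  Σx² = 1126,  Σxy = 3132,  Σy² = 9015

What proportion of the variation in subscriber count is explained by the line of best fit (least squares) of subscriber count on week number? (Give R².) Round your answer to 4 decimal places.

Sxx = Σx² − (Σx)²/n = 1126 − 840.5 = 285.5
Sxy = Σxy − (Σx)(Σy)/n = 3132 − 2552.25 = 579.75
Syy = Σy² − (Σy)²/n = 9015 − 7750.125 = 1264.875
R² = Sxy²/(Sxx·Syy) = (579.75)²/(285.5·1264.875) = 0.930739

0.9307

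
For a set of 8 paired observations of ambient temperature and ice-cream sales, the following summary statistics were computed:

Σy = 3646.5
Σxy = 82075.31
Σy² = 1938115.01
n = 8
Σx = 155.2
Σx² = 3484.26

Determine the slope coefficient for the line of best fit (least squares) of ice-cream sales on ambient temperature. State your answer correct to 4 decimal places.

23.9410

Sxx = Σx² − (Σx)²/n = 3484.26 − 3010.88 = 473.38
Sxy = Σxy − (Σx)(Σy)/n = 82075.31 − 70742.1 = 11333.21
b = Sxy/Sxx = 11333.21/473.38 = 23.941041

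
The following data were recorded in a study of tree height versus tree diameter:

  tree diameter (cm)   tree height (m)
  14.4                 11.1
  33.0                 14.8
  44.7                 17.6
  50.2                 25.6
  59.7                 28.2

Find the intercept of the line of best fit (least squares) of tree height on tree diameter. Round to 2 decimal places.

3.78

n = 5, Σx = 202, Σy = 97.3, Σxy = 4403.62, Σx² = 9378.58
Sxx = Σx² − (Σx)²/n = 9378.58 − 8160.8 = 1217.78
Sxy = Σxy − (Σx)(Σy)/n = 4403.62 − 3930.92 = 472.7
b = Sxy/Sxx = 472.7/1217.78 = 0.388165
a = ȳ − b·x̄ = 19.46 − 0.388165·40.4 = 3.778120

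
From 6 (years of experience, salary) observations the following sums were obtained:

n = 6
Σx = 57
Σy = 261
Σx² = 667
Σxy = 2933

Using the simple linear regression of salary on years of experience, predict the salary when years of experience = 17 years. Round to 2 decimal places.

70.60

Sxx = Σx² − (Σx)²/n = 667 − 541.5 = 125.5
Sxy = Σxy − (Σx)(Σy)/n = 2933 − 2479.5 = 453.5
b = Sxy/Sxx = 453.5/125.5 = 3.613546
a = ȳ − b·x̄ = 43.5 − 3.613546·9.5 = 9.171315
ŷ(17) = a + b·17 = 9.171315 + 3.613546·17 = 70.601594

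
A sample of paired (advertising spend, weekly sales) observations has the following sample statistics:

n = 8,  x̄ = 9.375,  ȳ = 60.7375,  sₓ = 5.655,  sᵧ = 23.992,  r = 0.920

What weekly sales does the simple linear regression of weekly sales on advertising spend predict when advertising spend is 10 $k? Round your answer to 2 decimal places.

b = r · sᵧ/sₓ = 0.92 · 23.992/5.655 = 3.903208
a = ȳ − b·x̄ = 60.7375 − 3.903208·9.375 = 24.144927
ŷ(10) = a + b·10 = 24.144927 + 3.903208·10 = 63.177005

63.18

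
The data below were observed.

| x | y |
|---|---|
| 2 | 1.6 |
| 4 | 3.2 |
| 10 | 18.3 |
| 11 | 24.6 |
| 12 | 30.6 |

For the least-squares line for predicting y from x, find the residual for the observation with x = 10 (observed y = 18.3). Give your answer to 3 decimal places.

-3.515

n = 5, Σx = 39, Σy = 78.3, Σxy = 836.8, Σx² = 385
Sxx = Σx² − (Σx)²/n = 385 − 304.2 = 80.8
Sxy = Σxy − (Σx)(Σy)/n = 836.8 − 610.74 = 226.06
b = Sxy/Sxx = 226.06/80.8 = 2.797772
a = ȳ − b·x̄ = 15.66 − 2.797772·7.8 = -6.162624
ŷ(10) = -6.162624 + 2.797772·10 = 21.815099
residual = y − ŷ = 18.3 − 21.815099 = -3.515099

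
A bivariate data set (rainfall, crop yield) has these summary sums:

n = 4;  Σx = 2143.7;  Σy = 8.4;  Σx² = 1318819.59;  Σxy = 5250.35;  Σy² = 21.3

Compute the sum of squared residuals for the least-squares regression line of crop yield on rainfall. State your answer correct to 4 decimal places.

0.3629

Sxx = Σx² − (Σx)²/n = 1318819.59 − 1148862.4225 = 169957.1675
Sxy = Σxy − (Σx)(Σy)/n = 5250.35 − 4501.77 = 748.58
Syy = Σy² − (Σy)²/n = 21.3 − 17.64 = 3.66
b = Sxy/Sxx = 748.58/169957.1675 = 0.004405
SSE = Syy − b·Sxy = 3.66 − 0.004405·748.58 = 0.362863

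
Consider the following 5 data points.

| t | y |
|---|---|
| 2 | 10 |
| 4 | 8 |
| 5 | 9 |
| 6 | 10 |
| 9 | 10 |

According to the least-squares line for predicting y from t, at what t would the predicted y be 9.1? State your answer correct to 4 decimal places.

n = 5, Σx = 26, Σy = 47, Σxy = 247, Σx² = 162
Sxx = Σx² − (Σx)²/n = 162 − 135.2 = 26.8
Sxy = Σxy − (Σx)(Σy)/n = 247 − 244.4 = 2.6
b = Sxy/Sxx = 2.6/26.8 = 0.097015
a = ȳ − b·x̄ = 9.4 − 0.097015·5.2 = 8.895522
Set a + b·x = 9.1: x = (9.1 − 8.895522) / 0.097015 = 2.107692

2.1077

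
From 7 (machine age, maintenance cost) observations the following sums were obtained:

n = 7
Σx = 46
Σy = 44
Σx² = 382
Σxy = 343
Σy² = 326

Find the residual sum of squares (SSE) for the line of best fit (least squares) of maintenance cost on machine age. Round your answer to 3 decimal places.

Sxx = Σx² − (Σx)²/n = 382 − 302.285714 = 79.714286
Sxy = Σxy − (Σx)(Σy)/n = 343 − 289.142857 = 53.857143
Syy = Σy² − (Σy)²/n = 326 − 276.571429 = 49.428571
b = Sxy/Sxx = 53.857143/79.714286 = 0.675627
SSE = Syy − b·Sxy = 49.428571 − 0.675627·53.857143 = 13.041219

13.041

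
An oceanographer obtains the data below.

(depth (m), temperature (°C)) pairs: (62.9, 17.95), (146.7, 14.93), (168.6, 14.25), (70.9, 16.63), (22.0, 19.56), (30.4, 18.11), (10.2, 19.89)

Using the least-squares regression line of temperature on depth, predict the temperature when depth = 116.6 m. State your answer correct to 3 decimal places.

n = 7, Σx = 511.7, Σy = 121.32, Σxy = 8084.645, Σx² = 60442.27
Sxx = Σx² − (Σx)²/n = 60442.27 − 37405.27 = 23037
Sxy = Σxy − (Σx)(Σy)/n = 8084.645 − 8868.492 = -783.847
b = Sxy/Sxx = -783.847/23037 = -0.034026
a = ȳ − b·x̄ = 17.331429 − (-0.034026)·73.1 = 19.818698
ŷ(116.6) = a + b·116.6 = 19.818698 + (-0.034026)·116.6 = 15.851316

15.851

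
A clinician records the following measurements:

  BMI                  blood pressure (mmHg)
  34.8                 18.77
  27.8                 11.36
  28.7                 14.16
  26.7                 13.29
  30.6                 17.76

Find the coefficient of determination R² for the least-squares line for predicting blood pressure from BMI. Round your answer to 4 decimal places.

n = 5, Σx = 148.6, Σy = 75.34, Σxy = 2273.695, Σx² = 4456.82, Σy² = 1173.9098
Sxx = Σx² − (Σx)²/n = 4456.82 − 4416.392 = 40.428
Sxy = Σxy − (Σx)(Σy)/n = 2273.695 − 2239.1048 = 34.5902
Syy = Σy² − (Σy)²/n = 1173.9098 − 1135.22312 = 38.68668
R² = Sxy²/(Sxx·Syy) = (34.5902)²/(40.428·38.68668) = 0.765002

0.7650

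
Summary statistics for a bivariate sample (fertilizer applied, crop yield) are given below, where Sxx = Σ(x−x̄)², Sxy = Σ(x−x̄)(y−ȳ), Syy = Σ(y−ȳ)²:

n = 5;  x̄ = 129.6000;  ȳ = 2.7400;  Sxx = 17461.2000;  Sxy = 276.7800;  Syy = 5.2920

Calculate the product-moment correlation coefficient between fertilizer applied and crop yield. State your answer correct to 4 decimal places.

0.9105

r = Sxy/√(Sxx·Syy) = 276.78/√(92404.6704) = 276.78/303.981365 = 0.910516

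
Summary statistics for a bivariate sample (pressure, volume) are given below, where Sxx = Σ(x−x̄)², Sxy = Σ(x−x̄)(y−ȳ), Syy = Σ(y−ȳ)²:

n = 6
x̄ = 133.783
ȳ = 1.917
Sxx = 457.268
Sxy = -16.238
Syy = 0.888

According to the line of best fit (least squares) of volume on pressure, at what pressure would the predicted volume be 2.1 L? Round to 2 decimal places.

b = Sxy/Sxx = -16.238/457.268 = -0.035511
a = ȳ − b·x̄ = 1.917 − (-0.035511)·133.783 = 6.667755
Set a + b·x = 2.1: x = (2.1 − 6.667755) / (-0.035511) = 128.629653

128.63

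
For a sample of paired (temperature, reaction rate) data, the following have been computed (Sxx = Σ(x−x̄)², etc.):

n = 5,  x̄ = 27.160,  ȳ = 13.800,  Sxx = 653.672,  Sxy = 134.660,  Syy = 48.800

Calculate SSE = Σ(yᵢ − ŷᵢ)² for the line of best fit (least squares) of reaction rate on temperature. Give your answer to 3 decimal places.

21.059

b = Sxy/Sxx = 134.66/653.672 = 0.206005
SSE = Syy − b·Sxy = 48.8 − 0.206005·134.66 = 21.059305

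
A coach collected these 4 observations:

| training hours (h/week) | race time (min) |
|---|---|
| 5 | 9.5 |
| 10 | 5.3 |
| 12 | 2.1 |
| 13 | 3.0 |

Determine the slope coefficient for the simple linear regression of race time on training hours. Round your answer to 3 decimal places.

-0.903

n = 4, Σx = 40, Σy = 19.9, Σxy = 164.7, Σx² = 438
Sxx = Σx² − (Σx)²/n = 438 − 400 = 38
Sxy = Σxy − (Σx)(Σy)/n = 164.7 − 199 = -34.3
b = Sxy/Sxx = -34.3/38 = -0.902632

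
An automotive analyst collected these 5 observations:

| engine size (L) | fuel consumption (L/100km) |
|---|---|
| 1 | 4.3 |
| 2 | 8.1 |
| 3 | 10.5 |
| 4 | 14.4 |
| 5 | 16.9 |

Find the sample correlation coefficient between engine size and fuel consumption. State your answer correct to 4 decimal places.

n = 5, Σx = 15, Σy = 54.2, Σxy = 194.1, Σx² = 55, Σy² = 687.32
Sxx = Σx² − (Σx)²/n = 55 − 45 = 10
Sxy = Σxy − (Σx)(Σy)/n = 194.1 − 162.6 = 31.5
Syy = Σy² − (Σy)²/n = 687.32 − 587.528 = 99.792
r = Sxy/√(Sxx·Syy) = 31.5/√(997.92) = 31.5/31.589872 = 0.997155

0.9972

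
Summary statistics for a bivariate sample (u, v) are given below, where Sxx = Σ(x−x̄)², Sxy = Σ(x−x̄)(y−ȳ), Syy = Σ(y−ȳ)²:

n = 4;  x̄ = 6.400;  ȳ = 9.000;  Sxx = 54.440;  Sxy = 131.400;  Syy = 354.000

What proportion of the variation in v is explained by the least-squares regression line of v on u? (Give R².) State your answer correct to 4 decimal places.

0.8959

R² = Sxy²/(Sxx·Syy) = (131.4)²/(54.44·354) = 0.895920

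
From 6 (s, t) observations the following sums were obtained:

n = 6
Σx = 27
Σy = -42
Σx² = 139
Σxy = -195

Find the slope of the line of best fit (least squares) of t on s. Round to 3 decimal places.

-0.343

Sxx = Σx² − (Σx)²/n = 139 − 121.5 = 17.5
Sxy = Σxy − (Σx)(Σy)/n = -195 − (-189) = -6
b = Sxy/Sxx = -6/17.5 = -0.342857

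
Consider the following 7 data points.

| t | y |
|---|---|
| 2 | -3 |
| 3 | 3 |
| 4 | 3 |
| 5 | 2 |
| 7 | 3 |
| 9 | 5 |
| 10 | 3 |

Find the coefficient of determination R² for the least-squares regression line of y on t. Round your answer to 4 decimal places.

0.4215

n = 7, Σx = 40, Σy = 16, Σxy = 121, Σx² = 284, Σy² = 74
Sxx = Σx² − (Σx)²/n = 284 − 228.571429 = 55.428571
Sxy = Σxy − (Σx)(Σy)/n = 121 − 91.428571 = 29.571429
Syy = Σy² − (Σy)²/n = 74 − 36.571429 = 37.428571
R² = Sxy²/(Sxx·Syy) = (29.571429)²/(55.428571·37.428571) = 0.421510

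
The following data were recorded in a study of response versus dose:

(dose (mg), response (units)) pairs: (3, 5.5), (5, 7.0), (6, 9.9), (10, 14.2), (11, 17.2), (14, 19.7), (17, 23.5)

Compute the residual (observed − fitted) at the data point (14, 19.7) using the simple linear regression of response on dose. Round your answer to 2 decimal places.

n = 7, Σx = 66, Σy = 97, Σxy = 1117.4, Σx² = 776
Sxx = Σx² − (Σx)²/n = 776 − 622.285714 = 153.714286
Sxy = Σxy − (Σx)(Σy)/n = 1117.4 − 914.571429 = 202.828571
b = Sxy/Sxx = 202.828571/153.714286 = 1.319517
a = ȳ − b·x̄ = 13.857143 − 1.319517·9.428571 = 1.415985
ŷ(14) = 1.415985 + 1.319517·14 = 19.889219
residual = y − ŷ = 19.7 − 19.889219 = -0.189219

-0.19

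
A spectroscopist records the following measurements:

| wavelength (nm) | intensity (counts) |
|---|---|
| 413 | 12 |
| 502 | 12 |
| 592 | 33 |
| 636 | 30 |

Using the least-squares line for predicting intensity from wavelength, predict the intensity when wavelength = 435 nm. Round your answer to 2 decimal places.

11.53

n = 4, Σx = 2143, Σy = 87, Σxy = 49596, Σx² = 1177533
Sxx = Σx² − (Σx)²/n = 1177533 − 1148112.25 = 29420.75
Sxy = Σxy − (Σx)(Σy)/n = 49596 − 46610.25 = 2985.75
b = Sxy/Sxx = 2985.75/29420.75 = 0.101484
a = ȳ − b·x̄ = 21.75 − 0.101484·535.75 = -32.620319
ŷ(435) = a + b·435 = -32.620319 + 0.101484·435 = 11.525437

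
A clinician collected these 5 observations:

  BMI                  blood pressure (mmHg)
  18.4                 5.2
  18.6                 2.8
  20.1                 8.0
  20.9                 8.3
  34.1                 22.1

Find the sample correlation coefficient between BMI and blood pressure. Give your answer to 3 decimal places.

n = 5, Σx = 112.1, Σy = 46.4, Σxy = 1235.64, Σx² = 2688.15, Σy² = 656.18
Sxx = Σx² − (Σx)²/n = 2688.15 − 2513.282 = 174.868
Sxy = Σxy − (Σx)(Σy)/n = 1235.64 − 1040.288 = 195.352
Syy = Σy² − (Σy)²/n = 656.18 − 430.592 = 225.588
r = Sxy/√(Sxx·Syy) = 195.352/√(39448.122384) = 195.352/198.615514 = 0.983569

0.984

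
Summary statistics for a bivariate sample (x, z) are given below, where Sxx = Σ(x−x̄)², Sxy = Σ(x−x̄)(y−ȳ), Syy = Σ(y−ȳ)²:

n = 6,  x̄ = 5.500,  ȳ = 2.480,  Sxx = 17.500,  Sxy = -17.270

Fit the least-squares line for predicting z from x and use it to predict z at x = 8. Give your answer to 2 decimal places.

0.01

b = Sxy/Sxx = -17.27/17.5 = -0.986857
a = ȳ − b·x̄ = 2.48 − (-0.986857)·5.5 = 7.907714
ŷ(8) = a + b·8 = 7.907714 + (-0.986857)·8 = 0.012857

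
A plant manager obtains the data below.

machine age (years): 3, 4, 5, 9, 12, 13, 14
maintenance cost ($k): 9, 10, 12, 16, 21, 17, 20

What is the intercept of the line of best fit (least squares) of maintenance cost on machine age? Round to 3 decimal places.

n = 7, Σx = 60, Σy = 105, Σxy = 1024, Σx² = 640
Sxx = Σx² − (Σx)²/n = 640 − 514.285714 = 125.714286
Sxy = Σxy − (Σx)(Σy)/n = 1024 − 900 = 124
b = Sxy/Sxx = 124/125.714286 = 0.986364
a = ȳ − b·x̄ = 15 − 0.986364·8.571429 = 6.545455

6.545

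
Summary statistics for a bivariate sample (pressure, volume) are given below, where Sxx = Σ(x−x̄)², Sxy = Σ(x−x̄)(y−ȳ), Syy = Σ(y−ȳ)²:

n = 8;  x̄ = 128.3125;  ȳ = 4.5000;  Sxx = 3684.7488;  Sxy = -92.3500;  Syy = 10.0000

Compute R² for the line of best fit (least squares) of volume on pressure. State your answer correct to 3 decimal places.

0.231

R² = Sxy²/(Sxx·Syy) = (-92.35)²/(3684.7488·10) = 0.231455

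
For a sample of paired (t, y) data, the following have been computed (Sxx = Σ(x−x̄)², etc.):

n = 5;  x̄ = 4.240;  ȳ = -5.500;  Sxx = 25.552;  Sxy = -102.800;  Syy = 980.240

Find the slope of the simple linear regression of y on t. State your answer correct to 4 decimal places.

b = Sxy/Sxx = -102.8/25.552 = -4.023168

-4.0232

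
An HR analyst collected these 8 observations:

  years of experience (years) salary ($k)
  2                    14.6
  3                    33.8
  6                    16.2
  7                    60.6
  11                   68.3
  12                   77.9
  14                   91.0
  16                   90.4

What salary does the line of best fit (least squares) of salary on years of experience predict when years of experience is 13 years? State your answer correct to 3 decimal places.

79.803

n = 8, Σx = 71, Σy = 452.8, Σxy = 5058.5, Σx² = 815
Sxx = Σx² − (Σx)²/n = 815 − 630.125 = 184.875
Sxy = Σxy − (Σx)(Σy)/n = 5058.5 − 4018.6 = 1039.9
b = Sxy/Sxx = 1039.9/184.875 = 5.624882
a = ȳ − b·x̄ = 56.6 − 5.624882·8.875 = 6.679175
ŷ(13) = a + b·13 = 6.679175 + 5.624882·13 = 79.802637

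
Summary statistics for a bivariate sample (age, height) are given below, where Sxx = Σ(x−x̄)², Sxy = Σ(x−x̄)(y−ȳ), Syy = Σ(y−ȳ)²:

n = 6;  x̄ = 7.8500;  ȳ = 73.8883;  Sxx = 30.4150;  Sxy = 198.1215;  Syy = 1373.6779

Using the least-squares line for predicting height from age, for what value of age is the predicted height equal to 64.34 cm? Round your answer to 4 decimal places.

b = Sxy/Sxx = 198.1215/30.415 = 6.513940
a = ȳ − b·x̄ = 73.8883 − 6.513940·7.85 = 22.753867
Set a + b·x = 64.34: x = (64.34 − 22.753867) / 6.513940 = 6.384175

6.3842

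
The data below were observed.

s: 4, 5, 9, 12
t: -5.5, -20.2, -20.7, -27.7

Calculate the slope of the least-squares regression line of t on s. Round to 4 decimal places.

n = 4, Σx = 30, Σy = -74.1, Σxy = -641.7, Σx² = 266
Sxx = Σx² − (Σx)²/n = 266 − 225 = 41
Sxy = Σxy − (Σx)(Σy)/n = -641.7 − (-555.75) = -85.95
b = Sxy/Sxx = -85.95/41 = -2.096341

-2.0963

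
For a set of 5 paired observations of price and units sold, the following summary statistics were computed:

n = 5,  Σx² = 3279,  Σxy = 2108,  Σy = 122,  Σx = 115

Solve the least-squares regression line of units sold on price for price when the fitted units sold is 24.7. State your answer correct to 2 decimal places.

22.73

Sxx = Σx² − (Σx)²/n = 3279 − 2645 = 634
Sxy = Σxy − (Σx)(Σy)/n = 2108 − 2806 = -698
b = Sxy/Sxx = -698/634 = -1.100946
a = ȳ − b·x̄ = 24.4 − (-1.100946)·23 = 49.721767
Set a + b·x = 24.7: x = (24.7 − 49.721767) / (-1.100946) = 22.727507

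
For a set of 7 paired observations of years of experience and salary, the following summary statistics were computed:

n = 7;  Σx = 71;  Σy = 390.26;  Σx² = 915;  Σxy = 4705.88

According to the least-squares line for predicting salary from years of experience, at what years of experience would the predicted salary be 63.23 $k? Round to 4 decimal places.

12.0923

Sxx = Σx² − (Σx)²/n = 915 − 720.142857 = 194.857143
Sxy = Σxy − (Σx)(Σy)/n = 4705.88 − 3958.351429 = 747.528571
b = Sxy/Sxx = 747.528571/194.857143 = 3.836290
a = ȳ − b·x̄ = 55.751429 − 3.836290·10.142857 = 16.840484
Set a + b·x = 63.23: x = (63.23 − 16.840484) / 3.836290 = 12.092285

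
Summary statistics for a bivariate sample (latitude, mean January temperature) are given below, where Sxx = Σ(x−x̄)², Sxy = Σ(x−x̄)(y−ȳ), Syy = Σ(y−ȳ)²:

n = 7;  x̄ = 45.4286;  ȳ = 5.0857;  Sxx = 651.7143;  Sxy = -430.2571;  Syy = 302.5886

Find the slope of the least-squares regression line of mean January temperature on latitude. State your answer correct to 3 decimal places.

b = Sxy/Sxx = -430.2571/651.7143 = -0.660193

-0.660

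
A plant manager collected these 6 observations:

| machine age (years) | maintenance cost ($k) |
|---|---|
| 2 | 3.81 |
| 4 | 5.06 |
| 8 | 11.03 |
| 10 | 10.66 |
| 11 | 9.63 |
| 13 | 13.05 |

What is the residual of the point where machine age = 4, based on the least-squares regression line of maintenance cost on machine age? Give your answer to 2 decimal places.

-0.60

n = 6, Σx = 48, Σy = 53.24, Σxy = 498.28, Σx² = 474
Sxx = Σx² − (Σx)²/n = 474 − 384 = 90
Sxy = Σxy − (Σx)(Σy)/n = 498.28 − 425.92 = 72.36
b = Sxy/Sxx = 72.36/90 = 0.804
a = ȳ − b·x̄ = 8.873333 − 0.804·8 = 2.441333
ŷ(4) = 2.441333 + 0.804·4 = 5.657333
residual = y − ŷ = 5.06 − 5.657333 = -0.597333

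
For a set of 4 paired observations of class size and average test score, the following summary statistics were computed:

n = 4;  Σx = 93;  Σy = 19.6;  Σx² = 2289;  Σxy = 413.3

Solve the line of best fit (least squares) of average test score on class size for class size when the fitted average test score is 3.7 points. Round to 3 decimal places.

26.837

Sxx = Σx² − (Σx)²/n = 2289 − 2162.25 = 126.75
Sxy = Σxy − (Σx)(Σy)/n = 413.3 − 455.7 = -42.4
b = Sxy/Sxx = -42.4/126.75 = -0.334517
a = ȳ − b·x̄ = 4.9 − (-0.334517)·23.25 = 12.677515
Set a + b·x = 3.7: x = (3.7 − 12.677515) / (-0.334517) = 26.837264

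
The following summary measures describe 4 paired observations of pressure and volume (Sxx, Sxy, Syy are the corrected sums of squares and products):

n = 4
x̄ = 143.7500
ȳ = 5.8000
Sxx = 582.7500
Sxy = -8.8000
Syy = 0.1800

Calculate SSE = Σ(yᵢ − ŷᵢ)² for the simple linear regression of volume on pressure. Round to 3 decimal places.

0.047

b = Sxy/Sxx = -8.8/582.75 = -0.015101
SSE = Syy − b·Sxy = 0.18 − (-0.015101)·(-8.8) = 0.047113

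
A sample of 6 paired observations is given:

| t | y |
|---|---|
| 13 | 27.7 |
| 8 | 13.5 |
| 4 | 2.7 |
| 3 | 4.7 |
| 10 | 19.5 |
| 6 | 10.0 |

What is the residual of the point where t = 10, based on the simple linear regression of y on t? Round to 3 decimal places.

n = 6, Σx = 44, Σy = 78.1, Σxy = 748, Σx² = 394
Sxx = Σx² − (Σx)²/n = 394 − 322.666667 = 71.333333
Sxy = Σxy − (Σx)(Σy)/n = 748 − 572.733333 = 175.266667
b = Sxy/Sxx = 175.266667/71.333333 = 2.457009
a = ȳ − b·x̄ = 13.016667 − 2.457009·7.333333 = -5.001402
ŷ(10) = -5.001402 + 2.457009·10 = 19.568692
residual = y − ŷ = 19.5 − 19.568692 = -0.068692

-0.069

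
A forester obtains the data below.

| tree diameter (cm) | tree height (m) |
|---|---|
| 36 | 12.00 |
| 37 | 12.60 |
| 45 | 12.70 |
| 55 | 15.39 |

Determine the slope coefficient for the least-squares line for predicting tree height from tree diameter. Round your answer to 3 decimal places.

n = 4, Σx = 173, Σy = 52.69, Σxy = 2316.15, Σx² = 7715
Sxx = Σx² − (Σx)²/n = 7715 − 7482.25 = 232.75
Sxy = Σxy − (Σx)(Σy)/n = 2316.15 − 2278.8425 = 37.3075
b = Sxy/Sxx = 37.3075/232.75 = 0.160290

0.160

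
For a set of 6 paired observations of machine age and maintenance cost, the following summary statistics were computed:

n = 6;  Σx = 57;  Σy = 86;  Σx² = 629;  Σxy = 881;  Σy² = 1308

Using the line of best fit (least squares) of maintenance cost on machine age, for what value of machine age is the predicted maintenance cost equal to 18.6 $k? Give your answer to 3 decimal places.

15.333

Sxx = Σx² − (Σx)²/n = 629 − 541.5 = 87.5
Sxy = Σxy − (Σx)(Σy)/n = 881 − 817 = 64
b = Sxy/Sxx = 64/87.5 = 0.731429
a = ȳ − b·x̄ = 14.333333 − 0.731429·9.5 = 7.384762
Set a + b·x = 18.6: x = (18.6 − 7.384762) / 0.731429 = 15.333333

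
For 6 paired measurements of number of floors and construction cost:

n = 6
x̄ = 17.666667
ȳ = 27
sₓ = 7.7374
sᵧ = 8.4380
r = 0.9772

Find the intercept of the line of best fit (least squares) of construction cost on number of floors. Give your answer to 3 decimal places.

8.173

b = r · sᵧ/sₓ = 0.9772 · 8.438/7.7374 = 1.065683
a = ȳ − b·x̄ = 27 − 1.065683·17.666667 = 8.172938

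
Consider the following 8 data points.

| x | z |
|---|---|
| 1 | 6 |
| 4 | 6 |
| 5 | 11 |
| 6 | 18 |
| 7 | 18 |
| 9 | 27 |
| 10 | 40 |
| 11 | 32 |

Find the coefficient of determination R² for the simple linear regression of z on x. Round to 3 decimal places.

0.854

n = 8, Σx = 53, Σy = 158, Σxy = 1314, Σx² = 429, Σy² = 4194
Sxx = Σx² − (Σx)²/n = 429 − 351.125 = 77.875
Sxy = Σxy − (Σx)(Σy)/n = 1314 − 1046.75 = 267.25
Syy = Σy² − (Σy)²/n = 4194 − 3120.5 = 1073.5
R² = Sxy²/(Sxx·Syy) = (267.25)²/(77.875·1073.5) = 0.854349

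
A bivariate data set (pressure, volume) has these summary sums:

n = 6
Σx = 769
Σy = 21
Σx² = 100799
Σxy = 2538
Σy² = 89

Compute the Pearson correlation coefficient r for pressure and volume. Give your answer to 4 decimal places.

Sxx = Σx² − (Σx)²/n = 100799 − 98560.166667 = 2238.833333
Sxy = Σxy − (Σx)(Σy)/n = 2538 − 2691.5 = -153.5
Syy = Σy² − (Σy)²/n = 89 − 73.5 = 15.5
r = Sxy/√(Sxx·Syy) = -153.5/√(34701.916667) = -153.5/186.284505 = -0.824008

-0.8240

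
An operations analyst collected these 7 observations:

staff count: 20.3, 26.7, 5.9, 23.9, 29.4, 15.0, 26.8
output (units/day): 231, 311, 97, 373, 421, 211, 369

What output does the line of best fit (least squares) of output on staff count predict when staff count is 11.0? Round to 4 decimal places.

n = 7, Σx = 148, Σy = 2013, Σxy = 47911.6, Σx² = 3538.6
Sxx = Σx² − (Σx)²/n = 3538.6 − 3129.142857 = 409.457143
Sxy = Σxy − (Σx)(Σy)/n = 47911.6 − 42560.571429 = 5351.028571
b = Sxy/Sxx = 5351.028571/409.457143 = 13.068593
a = ȳ − b·x̄ = 287.571429 − 13.068593·21.142857 = 11.264043
ŷ(11.0) = a + b·11.0 = 11.264043 + 13.068593·11 = 155.018561

155.0186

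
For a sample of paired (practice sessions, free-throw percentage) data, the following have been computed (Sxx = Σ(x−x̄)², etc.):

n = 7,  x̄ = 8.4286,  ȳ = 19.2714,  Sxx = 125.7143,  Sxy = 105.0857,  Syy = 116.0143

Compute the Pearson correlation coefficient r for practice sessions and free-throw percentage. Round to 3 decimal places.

r = Sxy/√(Sxx·Syy) = 105.0857/√(14584.656514) = 105.0857/120.766951 = 0.870153

0.870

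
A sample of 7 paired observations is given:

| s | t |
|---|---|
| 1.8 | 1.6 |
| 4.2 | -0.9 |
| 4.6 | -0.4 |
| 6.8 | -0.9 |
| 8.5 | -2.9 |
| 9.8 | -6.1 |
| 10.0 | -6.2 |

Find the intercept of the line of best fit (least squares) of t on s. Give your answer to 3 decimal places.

3.590

n = 7, Σx = 45.7, Σy = -15.8, Σxy = -155.29, Σx² = 356.57
Sxx = Σx² − (Σx)²/n = 356.57 − 298.355714 = 58.214286
Sxy = Σxy − (Σx)(Σy)/n = -155.29 − (-103.151429) = -52.138571
b = Sxy/Sxx = -52.138571/58.214286 = -0.895632
a = ȳ − b·x̄ = -2.257143 − (-0.895632)·6.528571 = 3.590054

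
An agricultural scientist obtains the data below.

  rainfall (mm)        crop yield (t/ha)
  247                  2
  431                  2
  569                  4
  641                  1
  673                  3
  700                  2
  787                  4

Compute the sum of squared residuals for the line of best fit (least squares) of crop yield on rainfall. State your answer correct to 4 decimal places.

6.7990

n = 7, Σx = 4048, Σy = 18, Σxy = 10840, Σx² = 2543710, Σy² = 54
Sxx = Σx² − (Σx)²/n = 2543710 − 2340900.571429 = 202809.428571
Sxy = Σxy − (Σx)(Σy)/n = 10840 − 10409.142857 = 430.857143
Syy = Σy² − (Σy)²/n = 54 − 46.285714 = 7.714286
b = Sxy/Sxx = 430.857143/202809.428571 = 0.002124
SSE = Syy − b·Sxy = 7.714286 − 0.002124·430.857143 = 6.798954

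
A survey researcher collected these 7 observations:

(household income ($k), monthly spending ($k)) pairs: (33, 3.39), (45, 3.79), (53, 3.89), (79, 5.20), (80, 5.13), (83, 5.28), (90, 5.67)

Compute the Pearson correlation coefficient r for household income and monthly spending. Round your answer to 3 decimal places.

0.993

n = 7, Σx = 463, Σy = 32.35, Σxy = 2258.33, Σx² = 33553, Σy² = 154.3725
Sxx = Σx² − (Σx)²/n = 33553 − 30624.142857 = 2928.857143
Sxy = Σxy − (Σx)(Σy)/n = 2258.33 − 2139.721429 = 118.608571
Syy = Σy² − (Σy)²/n = 154.3725 − 149.503214 = 4.869286
r = Sxy/√(Sxx·Syy) = 118.608571/√(14261.442245) = 118.608571/119.421281 = 0.993195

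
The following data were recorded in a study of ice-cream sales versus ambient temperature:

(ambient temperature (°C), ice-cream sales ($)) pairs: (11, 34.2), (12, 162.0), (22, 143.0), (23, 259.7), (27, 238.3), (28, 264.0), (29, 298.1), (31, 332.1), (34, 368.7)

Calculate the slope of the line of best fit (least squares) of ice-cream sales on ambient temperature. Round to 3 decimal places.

n = 9, Σx = 217, Σy = 2100.1, Σxy = 56741.2, Σx² = 5749
Sxx = Σx² − (Σx)²/n = 5749 − 5232.111111 = 516.888889
Sxy = Σxy − (Σx)(Σy)/n = 56741.2 − 50635.744444 = 6105.455556
b = Sxy/Sxx = 6105.455556/516.888889 = 11.811930

11.812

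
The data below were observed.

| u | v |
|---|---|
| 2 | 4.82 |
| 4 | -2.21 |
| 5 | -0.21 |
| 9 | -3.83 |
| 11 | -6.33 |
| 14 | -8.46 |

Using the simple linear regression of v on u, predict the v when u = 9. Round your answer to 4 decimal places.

n = 6, Σx = 45, Σy = -16.22, Σxy = -222.79, Σx² = 443
Sxx = Σx² − (Σx)²/n = 443 − 337.5 = 105.5
Sxy = Σxy − (Σx)(Σy)/n = -222.79 − (-121.65) = -101.14
b = Sxy/Sxx = -101.14/105.5 = -0.958673
a = ȳ − b·x̄ = -2.703333 − (-0.958673)·7.5 = 4.486714
ŷ(9) = a + b·9 = 4.486714 + (-0.958673)·9 = -4.141343

-4.1413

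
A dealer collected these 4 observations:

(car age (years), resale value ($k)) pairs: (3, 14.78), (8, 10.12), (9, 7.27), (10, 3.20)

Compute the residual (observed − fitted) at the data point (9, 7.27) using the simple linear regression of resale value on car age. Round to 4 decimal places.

0.6281

n = 4, Σx = 30, Σy = 35.37, Σxy = 222.73, Σx² = 254
Sxx = Σx² − (Σx)²/n = 254 − 225 = 29
Sxy = Σxy − (Σx)(Σy)/n = 222.73 − 265.275 = -42.545
b = Sxy/Sxx = -42.545/29 = -1.467069
a = ȳ − b·x̄ = 8.8425 − (-1.467069)·7.5 = 19.845517
ŷ(9) = 19.845517 + (-1.467069)·9 = 6.641897
residual = y − ŷ = 7.27 − 6.641897 = 0.628103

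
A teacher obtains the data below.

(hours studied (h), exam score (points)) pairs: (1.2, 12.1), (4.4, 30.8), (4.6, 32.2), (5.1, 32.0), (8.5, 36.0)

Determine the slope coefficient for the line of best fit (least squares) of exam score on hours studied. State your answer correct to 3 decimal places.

n = 5, Σx = 23.8, Σy = 143.1, Σxy = 767.36, Σx² = 140.22
Sxx = Σx² − (Σx)²/n = 140.22 − 113.288 = 26.932
Sxy = Σxy − (Σx)(Σy)/n = 767.36 − 681.156 = 86.204
b = Sxy/Sxx = 86.204/26.932 = 3.200802

3.201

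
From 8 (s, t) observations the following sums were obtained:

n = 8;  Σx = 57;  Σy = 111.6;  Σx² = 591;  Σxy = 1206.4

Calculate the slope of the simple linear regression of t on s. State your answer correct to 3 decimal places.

Sxx = Σx² − (Σx)²/n = 591 − 406.125 = 184.875
Sxy = Σxy − (Σx)(Σy)/n = 1206.4 − 795.15 = 411.25
b = Sxy/Sxx = 411.25/184.875 = 2.224476

2.224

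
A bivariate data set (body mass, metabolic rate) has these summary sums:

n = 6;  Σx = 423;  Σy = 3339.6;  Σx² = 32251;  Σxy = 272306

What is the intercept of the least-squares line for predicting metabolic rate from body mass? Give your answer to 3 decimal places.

Sxx = Σx² − (Σx)²/n = 32251 − 29821.5 = 2429.5
Sxy = Σxy − (Σx)(Σy)/n = 272306 − 235441.8 = 36864.2
b = Sxy/Sxx = 36864.2/2429.5 = 15.173575
a = ȳ − b·x̄ = 556.6 − 15.173575·70.5 = -513.137024

-513.137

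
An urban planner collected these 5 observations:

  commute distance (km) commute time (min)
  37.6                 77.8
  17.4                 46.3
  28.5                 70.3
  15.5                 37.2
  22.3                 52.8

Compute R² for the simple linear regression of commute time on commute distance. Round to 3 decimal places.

n = 5, Σx = 121.3, Σy = 284.4, Σxy = 7488.49, Σx² = 3266.31, Σy² = 17310.3
Sxx = Σx² − (Σx)²/n = 3266.31 − 2942.738 = 323.572
Sxy = Σxy − (Σx)(Σy)/n = 7488.49 − 6899.544 = 588.946
Syy = Σy² − (Σy)²/n = 17310.3 − 16176.672 = 1133.628
R² = Sxy²/(Sxx·Syy) = (588.946)²/(323.572·1133.628) = 0.945604

0.946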